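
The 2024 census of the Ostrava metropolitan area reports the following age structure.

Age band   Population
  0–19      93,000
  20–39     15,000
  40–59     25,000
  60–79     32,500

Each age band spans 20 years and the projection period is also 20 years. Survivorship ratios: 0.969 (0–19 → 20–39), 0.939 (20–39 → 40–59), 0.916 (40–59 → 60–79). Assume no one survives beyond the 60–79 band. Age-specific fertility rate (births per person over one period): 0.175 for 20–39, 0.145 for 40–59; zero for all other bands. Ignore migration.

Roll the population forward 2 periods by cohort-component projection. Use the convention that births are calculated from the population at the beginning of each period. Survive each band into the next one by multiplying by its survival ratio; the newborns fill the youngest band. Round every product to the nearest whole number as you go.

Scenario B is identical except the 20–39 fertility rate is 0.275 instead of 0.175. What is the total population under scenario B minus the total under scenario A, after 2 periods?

10466

— Period 1 —
Births: 15000 × 0.175 = 2625 ; 25000 × 0.145 = 3625 ⇒ total 6250
20–39: 93000 × 0.969 = 90117
40–59: 15000 × 0.939 = 14085
60–79: 25000 × 0.916 = 22900
End of period: [6250, 90117, 14085, 22900]
— Period 2 —
Births: 90117 × 0.175 = 15770 ; 14085 × 0.145 = 2042 ⇒ total 17812
20–39: 6250 × 0.969 = 6056
40–59: 90117 × 0.939 = 84620
60–79: 14085 × 0.916 = 12902
End of period: [17812, 6056, 84620, 12902]
Scenario A total after 2 periods: 121390
Scenario B projection —
— Period 1 —
Births: 15000 × 0.275 = 4125 ; 25000 × 0.145 = 3625 ⇒ total 7750
20–39: 93000 × 0.969 = 90117
40–59: 15000 × 0.939 = 14085
60–79: 25000 × 0.916 = 22900
End of period: [7750, 90117, 14085, 22900]
— Period 2 —
Births: 90117 × 0.275 = 24782 ; 14085 × 0.145 = 2042 ⇒ total 26824
20–39: 7750 × 0.969 = 7510
40–59: 90117 × 0.939 = 84620
60–79: 14085 × 0.916 = 12902
End of period: [26824, 7510, 84620, 12902]
Scenario B total after 2 periods: 131856
Difference B − A = 131856 − 121390 = 10466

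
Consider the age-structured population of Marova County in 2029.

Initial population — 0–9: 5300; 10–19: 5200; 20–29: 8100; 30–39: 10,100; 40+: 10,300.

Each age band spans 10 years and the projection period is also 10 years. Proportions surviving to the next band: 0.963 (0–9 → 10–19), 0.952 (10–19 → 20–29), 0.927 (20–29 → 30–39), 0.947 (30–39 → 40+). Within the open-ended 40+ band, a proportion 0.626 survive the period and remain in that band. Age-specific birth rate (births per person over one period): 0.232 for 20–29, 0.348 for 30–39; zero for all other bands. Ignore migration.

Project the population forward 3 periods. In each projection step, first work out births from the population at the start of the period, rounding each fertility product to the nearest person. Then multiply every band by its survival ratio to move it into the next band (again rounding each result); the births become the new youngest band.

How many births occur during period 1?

— Period 1 —
Births: 8100 × 0.232 = 1879 ; 10100 × 0.348 = 3515 → 5394
10–19: 5300 × 0.963 = 5104
20–29: 5200 × 0.952 = 4950
30–39: 8100 × 0.927 = 7509
40+: 10100 × 0.947 + 10300 × 0.626 = 9565 + 6448 = 16013
→ [5394, 5104, 4950, 7509, 16013]

5394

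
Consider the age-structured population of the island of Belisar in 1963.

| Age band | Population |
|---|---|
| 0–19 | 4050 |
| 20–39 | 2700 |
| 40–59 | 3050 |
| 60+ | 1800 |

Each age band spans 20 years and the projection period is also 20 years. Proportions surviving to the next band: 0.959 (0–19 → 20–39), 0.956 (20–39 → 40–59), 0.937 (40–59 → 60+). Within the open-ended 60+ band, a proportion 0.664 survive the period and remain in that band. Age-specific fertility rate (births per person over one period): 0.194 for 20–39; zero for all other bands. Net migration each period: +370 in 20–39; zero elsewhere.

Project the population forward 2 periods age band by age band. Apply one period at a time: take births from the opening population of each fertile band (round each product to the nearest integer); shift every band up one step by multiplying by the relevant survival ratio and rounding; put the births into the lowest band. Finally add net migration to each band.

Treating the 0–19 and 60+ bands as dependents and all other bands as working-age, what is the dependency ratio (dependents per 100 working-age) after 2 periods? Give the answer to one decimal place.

120.1

Call the groups 1 to 4, youngest first.
Period 1:
Births: 2700 × 0.194 = 524
Group 2: 4050 × 0.959 = 3884
Group 3: 2700 × 0.956 = 2581
Group 4: 3050 × 0.937 + 1800 × 0.664 = 2858 + 1195 = 4053
Net migration: Group 2 + 370 → 4254
End of period: [524, 4254, 2581, 4053]
Period 2:
Births: 4254 × 0.194 = 825
Group 2: 524 × 0.959 = 503
Group 3: 4254 × 0.956 = 4067
Group 4: 2581 × 0.937 + 4053 × 0.664 = 2418 + 2691 = 5109
Net migration: Group 2 + 370 → 873
End of period: [825, 873, 4067, 5109]
Dependents (band 0–19 + band 60+) = 825 + 5109 = 5934; working-age = 4940; ratio = 5934/4940 × 100 = 120.1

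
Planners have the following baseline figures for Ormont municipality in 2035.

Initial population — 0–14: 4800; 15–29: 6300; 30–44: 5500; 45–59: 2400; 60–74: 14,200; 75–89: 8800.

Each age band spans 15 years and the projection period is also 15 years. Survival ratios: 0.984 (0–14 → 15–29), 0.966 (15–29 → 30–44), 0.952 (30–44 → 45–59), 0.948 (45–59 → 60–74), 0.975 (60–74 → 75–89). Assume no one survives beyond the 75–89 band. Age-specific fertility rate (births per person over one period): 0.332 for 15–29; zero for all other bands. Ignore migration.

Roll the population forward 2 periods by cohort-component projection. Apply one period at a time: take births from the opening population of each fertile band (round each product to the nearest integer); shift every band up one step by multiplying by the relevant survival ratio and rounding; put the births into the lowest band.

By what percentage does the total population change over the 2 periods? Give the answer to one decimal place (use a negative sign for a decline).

(Bands numbered youngest = 1 to oldest = 6.)
— Period 1 —
Births: 6300 × 0.332 = 2092
Band 2: 4800 × 0.984 = 4723
Band 3: 6300 × 0.966 = 6086
Band 4: 5500 × 0.952 = 5236
Band 5: 2400 × 0.948 = 2275
Band 6: 14200 × 0.975 = 13845
Population now: 0–14=2092, 15–29=4723, 30–44=6086, 45–59=5236, 60–74=2275, 75–89=13845
— Period 2 —
Births: 4723 × 0.332 = 1568
Band 2: 2092 × 0.984 = 2059
Band 3: 4723 × 0.966 = 4562
Band 4: 6086 × 0.952 = 5794
Band 5: 5236 × 0.948 = 4964
Band 6: 2275 × 0.975 = 2218
Population now: 0–14=1568, 15–29=2059, 30–44=4562, 45–59=5794, 60–74=4964, 75–89=2218
Total: 42000 → 21165; change = -20835; percentage change = -49.6%

-49.6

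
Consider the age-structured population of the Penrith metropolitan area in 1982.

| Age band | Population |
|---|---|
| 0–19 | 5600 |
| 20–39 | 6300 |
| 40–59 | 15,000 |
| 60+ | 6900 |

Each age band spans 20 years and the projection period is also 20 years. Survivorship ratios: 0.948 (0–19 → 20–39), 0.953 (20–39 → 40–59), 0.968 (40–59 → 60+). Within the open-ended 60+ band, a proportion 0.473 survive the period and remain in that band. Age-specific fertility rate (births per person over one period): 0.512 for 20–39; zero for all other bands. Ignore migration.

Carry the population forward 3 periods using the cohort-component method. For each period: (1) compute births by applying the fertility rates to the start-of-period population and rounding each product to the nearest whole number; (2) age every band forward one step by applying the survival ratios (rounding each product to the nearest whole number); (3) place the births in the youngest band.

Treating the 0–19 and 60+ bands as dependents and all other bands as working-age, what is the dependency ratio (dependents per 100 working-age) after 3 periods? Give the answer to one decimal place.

(Groups numbered youngest = 1 to oldest = 4.)
Period 1:
Births: 6300 * 0.512 = 3226
Group 2: 5600 * 0.948 = 5309
Group 3: 6300 * 0.953 = 6004
Group 4: 15000 * 0.968 + 6900 * 0.473 = 14520 + 3264 = 17784
Giving 3226 / 5309 / 6004 / 17784.
Period 2:
Births: 5309 * 0.512 = 2718
Group 2: 3226 * 0.948 = 3058
Group 3: 5309 * 0.953 = 5059
Group 4: 6004 * 0.968 + 17784 * 0.473 = 5812 + 8412 = 14224
Giving 2718 / 3058 / 5059 / 14224.
Period 3:
Births: 3058 * 0.512 = 1566
Group 2: 2718 * 0.948 = 2577
Group 3: 3058 * 0.953 = 2914
Group 4: 5059 * 0.968 + 14224 * 0.473 = 4897 + 6728 = 11625
Giving 1566 / 2577 / 2914 / 11625.
Dependents (band 0–19 + band 60+) = 1566 + 11625 = 13191; working-age = 5491; ratio = 13191/5491 × 100 = 240.2

240.2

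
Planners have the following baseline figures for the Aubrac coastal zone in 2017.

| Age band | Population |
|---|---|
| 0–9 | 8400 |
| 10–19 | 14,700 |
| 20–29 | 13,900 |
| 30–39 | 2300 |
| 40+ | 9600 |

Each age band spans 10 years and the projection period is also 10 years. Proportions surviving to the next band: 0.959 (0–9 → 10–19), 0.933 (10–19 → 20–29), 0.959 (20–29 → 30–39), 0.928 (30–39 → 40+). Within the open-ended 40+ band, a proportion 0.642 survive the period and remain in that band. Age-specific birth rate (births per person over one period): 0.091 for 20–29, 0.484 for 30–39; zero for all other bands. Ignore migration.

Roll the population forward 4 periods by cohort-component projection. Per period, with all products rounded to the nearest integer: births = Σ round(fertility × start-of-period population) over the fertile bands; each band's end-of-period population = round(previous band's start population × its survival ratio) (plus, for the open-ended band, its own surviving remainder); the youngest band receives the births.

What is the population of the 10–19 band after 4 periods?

(Bands numbered youngest = 1 to oldest = 5.)
After projecting period 1:
Births: 13900 × 0.091 = 1265  |  2300 × 0.484 = 1113 — total 2378
Band 2: 8400 × 0.959 = 8056
Band 3: 14700 × 0.933 = 13715
Band 4: 13900 × 0.959 = 13330
Band 5: 2300 × 0.928 + 9600 × 0.642 = 2134 + 6163 = 8297
Giving 2378 / 8056 / 13715 / 13330 / 8297.
After projecting period 2:
Births: 13715 × 0.091 = 1248  |  13330 × 0.484 = 6452 — total 7700
Band 2: 2378 × 0.959 = 2281
Band 3: 8056 × 0.933 = 7516
Band 4: 13715 × 0.959 = 13153
Band 5: 13330 × 0.928 + 8297 × 0.642 = 12370 + 5327 = 17697
Giving 7700 / 2281 / 7516 / 13153 / 17697.
After projecting period 3:
Births: 7516 × 0.091 = 684  |  13153 × 0.484 = 6366 — total 7050
Band 2: 7700 × 0.959 = 7384
Band 3: 2281 × 0.933 = 2128
Band 4: 7516 × 0.959 = 7208
Band 5: 13153 × 0.928 + 17697 × 0.642 = 12206 + 11361 = 23567
Giving 7050 / 7384 / 2128 / 7208 / 23567.
After projecting period 4:
Births: 2128 × 0.091 = 194  |  7208 × 0.484 = 3489 — total 3683
Band 2: 7050 × 0.959 = 6761
Band 3: 7384 × 0.933 = 6889
Band 4: 2128 × 0.959 = 2041
Band 5: 7208 × 0.928 + 23567 × 0.642 = 6689 + 15130 = 21819
Giving 3683 / 6761 / 6889 / 2041 / 21819.

6761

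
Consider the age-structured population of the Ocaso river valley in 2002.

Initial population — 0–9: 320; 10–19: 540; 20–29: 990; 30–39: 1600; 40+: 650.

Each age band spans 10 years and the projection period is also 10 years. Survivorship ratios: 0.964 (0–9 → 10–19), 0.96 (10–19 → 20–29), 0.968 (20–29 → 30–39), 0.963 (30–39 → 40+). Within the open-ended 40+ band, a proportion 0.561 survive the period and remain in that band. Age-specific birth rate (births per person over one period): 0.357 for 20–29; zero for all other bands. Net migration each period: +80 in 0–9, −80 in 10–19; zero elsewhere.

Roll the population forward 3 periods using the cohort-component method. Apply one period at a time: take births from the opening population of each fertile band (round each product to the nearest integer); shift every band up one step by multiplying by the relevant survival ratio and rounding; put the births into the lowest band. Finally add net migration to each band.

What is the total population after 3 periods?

Let band 1 be 0–9 through band 5 = 40+.
Period 1.
Births: 990 * 0.357 = 353
Band 2: 320 * 0.964 = 308
Band 3: 540 * 0.96 = 518
Band 4: 990 * 0.968 = 958
Band 5: 1600 * 0.963 + 650 * 0.561 = 1541 + 365 = 1906
Net migration: Band 1 + 80 → 433; Band 2 − 80 → 228
Giving 433 / 228 / 518 / 958 / 1906.
Period 2.
Births: 518 * 0.357 = 185
Band 2: 433 * 0.964 = 417
Band 3: 228 * 0.96 = 219
Band 4: 518 * 0.968 = 501
Band 5: 958 * 0.963 + 1906 * 0.561 = 923 + 1069 = 1992
Net migration: Band 1 + 80 → 265; Band 2 − 80 → 337
Giving 265 / 337 / 219 / 501 / 1992.
Period 3.
Births: 219 * 0.357 = 78
Band 2: 265 * 0.964 = 255
Band 3: 337 * 0.96 = 324
Band 4: 219 * 0.968 = 212
Band 5: 501 * 0.963 + 1992 * 0.561 = 482 + 1118 = 1600
Net migration: Band 1 + 80 → 158; Band 2 − 80 → 175
Giving 158 / 175 / 324 / 212 / 1600.
Total after period 3: 158 + 175 + 324 + 212 + 1600 = 2469

2469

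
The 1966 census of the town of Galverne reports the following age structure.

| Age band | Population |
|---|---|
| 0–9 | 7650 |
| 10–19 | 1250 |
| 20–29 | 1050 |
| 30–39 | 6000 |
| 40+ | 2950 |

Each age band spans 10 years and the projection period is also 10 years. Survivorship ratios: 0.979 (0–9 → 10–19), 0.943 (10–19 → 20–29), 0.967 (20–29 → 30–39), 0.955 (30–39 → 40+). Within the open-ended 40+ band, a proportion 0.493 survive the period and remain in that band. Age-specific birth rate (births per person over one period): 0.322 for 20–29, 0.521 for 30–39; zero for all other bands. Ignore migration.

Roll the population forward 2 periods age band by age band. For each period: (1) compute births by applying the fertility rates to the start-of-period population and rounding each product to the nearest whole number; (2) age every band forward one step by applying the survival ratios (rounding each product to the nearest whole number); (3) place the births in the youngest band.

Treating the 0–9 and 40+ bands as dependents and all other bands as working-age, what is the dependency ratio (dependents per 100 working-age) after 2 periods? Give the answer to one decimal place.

After projecting period 1:
Births: 1050 * 0.322 = 338, 6000 * 0.521 = 3126 — total 3464
10–19: 7650 * 0.979 = 7489
20–29: 1250 * 0.943 = 1179
30–39: 1050 * 0.967 = 1015
40+: 6000 * 0.955 + 2950 * 0.493 = 5730 + 1454 = 7184
Giving 3464 / 7489 / 1179 / 1015 / 7184.
After projecting period 2:
Births: 1179 * 0.322 = 380, 1015 * 0.521 = 529 — total 909
10–19: 3464 * 0.979 = 3391
20–29: 7489 * 0.943 = 7062
30–39: 1179 * 0.967 = 1140
40+: 1015 * 0.955 + 7184 * 0.493 = 969 + 3542 = 4511
Giving 909 / 3391 / 7062 / 1140 / 4511.
Dependents (band 0–9 + band 40+) = 909 + 4511 = 5420; working-age = 11593; ratio = 5420/11593 × 100 = 46.8

46.8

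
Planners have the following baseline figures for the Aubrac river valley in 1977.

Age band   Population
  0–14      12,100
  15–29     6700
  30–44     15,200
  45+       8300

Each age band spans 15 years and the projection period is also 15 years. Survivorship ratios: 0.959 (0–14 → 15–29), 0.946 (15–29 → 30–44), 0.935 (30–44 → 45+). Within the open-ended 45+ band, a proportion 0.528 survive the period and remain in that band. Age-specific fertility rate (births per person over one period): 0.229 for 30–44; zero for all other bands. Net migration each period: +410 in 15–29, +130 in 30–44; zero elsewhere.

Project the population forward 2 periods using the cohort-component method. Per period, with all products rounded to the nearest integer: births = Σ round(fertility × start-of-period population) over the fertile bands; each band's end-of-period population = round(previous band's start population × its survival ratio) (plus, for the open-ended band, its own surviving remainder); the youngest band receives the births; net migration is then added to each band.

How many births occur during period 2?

Let group 1 be 0–14 through group 4 = 45+.
Period 1:
Births: 15200 × 0.229 = 3481
Group 2: 12100 × 0.959 = 11604
Group 3: 6700 × 0.946 = 6338
Group 4: 15200 × 0.935 + 8300 × 0.528 = 14212 + 4382 = 18594
Net migration: Group 2 + 410 → 12014; Group 3 + 130 → 6468
Giving 3481 / 12014 / 6468 / 18594.
Period 2:
Births: 6468 × 0.229 = 1481
Group 2: 3481 × 0.959 = 3338
Group 3: 12014 × 0.946 = 11365
Group 4: 6468 × 0.935 + 18594 × 0.528 = 6048 + 9818 = 15866
Net migration: Group 2 + 410 → 3748; Group 3 + 130 → 11495
Giving 1481 / 3748 / 11495 / 15866.

1481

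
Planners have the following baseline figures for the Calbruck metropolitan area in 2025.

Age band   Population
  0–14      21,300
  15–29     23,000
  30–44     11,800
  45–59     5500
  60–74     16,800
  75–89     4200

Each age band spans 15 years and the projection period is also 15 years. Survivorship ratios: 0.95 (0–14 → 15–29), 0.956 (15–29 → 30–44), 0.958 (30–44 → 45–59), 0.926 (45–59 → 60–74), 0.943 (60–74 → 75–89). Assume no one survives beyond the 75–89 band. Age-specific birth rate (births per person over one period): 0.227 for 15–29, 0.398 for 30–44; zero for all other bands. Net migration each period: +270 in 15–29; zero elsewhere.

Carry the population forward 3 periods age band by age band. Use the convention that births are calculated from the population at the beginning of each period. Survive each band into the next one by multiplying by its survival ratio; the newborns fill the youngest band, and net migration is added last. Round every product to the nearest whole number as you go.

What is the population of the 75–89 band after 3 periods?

9871

Numbering the bands 1..6 from youngest to oldest:
After projecting period 1:
Births: 23000 × 0.227 = 5221 ; 11800 × 0.398 = 4696 → total 9917
Band 2: 21300 × 0.95 = 20235
Band 3: 23000 × 0.956 = 21988
Band 4: 11800 × 0.958 = 11304
Band 5: 5500 × 0.926 = 5093
Band 6: 16800 × 0.943 = 15842
Net migration: Band 2 + 270 → 20505
→ [9917, 20505, 21988, 11304, 5093, 15842]
After projecting period 2:
Births: 20505 × 0.227 = 4655 ; 21988 × 0.398 = 8751 → total 13406
Band 2: 9917 × 0.95 = 9421
Band 3: 20505 × 0.956 = 19603
Band 4: 21988 × 0.958 = 21065
Band 5: 11304 × 0.926 = 10468
Band 6: 5093 × 0.943 = 4803
Net migration: Band 2 + 270 → 9691
→ [13406, 9691, 19603, 21065, 10468, 4803]
After projecting period 3:
Births: 9691 × 0.227 = 2200 ; 19603 × 0.398 = 7802 → total 10002
Band 2: 13406 × 0.95 = 12736
Band 3: 9691 × 0.956 = 9265
Band 4: 19603 × 0.958 = 18780
Band 5: 21065 × 0.926 = 19506
Band 6: 10468 × 0.943 = 9871
Net migration: Band 2 + 270 → 13006
→ [10002, 13006, 9265, 18780, 19506, 9871]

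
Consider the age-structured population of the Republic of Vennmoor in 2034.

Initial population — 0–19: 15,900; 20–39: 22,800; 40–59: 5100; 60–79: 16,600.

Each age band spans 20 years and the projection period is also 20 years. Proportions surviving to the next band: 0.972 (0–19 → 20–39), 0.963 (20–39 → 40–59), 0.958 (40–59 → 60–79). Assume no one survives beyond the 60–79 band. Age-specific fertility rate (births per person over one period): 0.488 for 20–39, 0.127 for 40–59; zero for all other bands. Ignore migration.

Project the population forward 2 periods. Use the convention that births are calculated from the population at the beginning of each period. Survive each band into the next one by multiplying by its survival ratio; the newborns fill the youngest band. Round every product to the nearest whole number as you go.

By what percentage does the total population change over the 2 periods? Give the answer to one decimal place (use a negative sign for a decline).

-4.5

[period 1]
Births: 22800 × 0.488 = 11126, 5100 × 0.127 = 648 → 11774
20–39: 15900 × 0.972 = 15455
40–59: 22800 × 0.963 = 21956
60–79: 5100 × 0.958 = 4886
→ [11774, 15455, 21956, 4886]
[period 2]
Births: 15455 × 0.488 = 7542, 21956 × 0.127 = 2788 → 10330
20–39: 11774 × 0.972 = 11444
40–59: 15455 × 0.963 = 14883
60–79: 21956 × 0.958 = 21034
→ [10330, 11444, 14883, 21034]
Total: 60400 → 57691; change = -2709; percentage change = -4.5%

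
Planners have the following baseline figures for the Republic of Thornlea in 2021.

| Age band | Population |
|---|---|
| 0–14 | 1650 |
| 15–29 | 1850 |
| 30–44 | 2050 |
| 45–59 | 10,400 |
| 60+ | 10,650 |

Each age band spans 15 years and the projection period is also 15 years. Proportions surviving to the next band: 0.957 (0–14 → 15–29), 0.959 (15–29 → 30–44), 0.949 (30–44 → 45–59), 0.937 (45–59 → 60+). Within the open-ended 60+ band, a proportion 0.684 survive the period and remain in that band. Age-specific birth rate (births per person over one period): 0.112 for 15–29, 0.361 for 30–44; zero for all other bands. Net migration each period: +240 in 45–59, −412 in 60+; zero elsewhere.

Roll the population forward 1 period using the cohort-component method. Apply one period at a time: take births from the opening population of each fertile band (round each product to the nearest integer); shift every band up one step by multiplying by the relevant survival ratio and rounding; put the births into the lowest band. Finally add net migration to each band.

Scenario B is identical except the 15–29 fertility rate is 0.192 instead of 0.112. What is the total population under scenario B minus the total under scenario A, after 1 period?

148

Period 1.
Births: 1850 * 0.112 = 207  |  2050 * 0.361 = 740 → total 947
15–29: 1650 * 0.957 = 1579
30–44: 1850 * 0.959 = 1774
45–59: 2050 * 0.949 = 1945
60+: 10400 * 0.937 + 10650 * 0.684 = 9745 + 7285 = 17030
Net migration: 45–59 + 240 → 2185; 60+ − 412 → 16618
→ [947, 1579, 1774, 2185, 16618]
Scenario A total after 1 period: 23103
Scenario B projection —
Period 1.
Births: 1850 * 0.192 = 355  |  2050 * 0.361 = 740 → total 1095
15–29: 1650 * 0.957 = 1579
30–44: 1850 * 0.959 = 1774
45–59: 2050 * 0.949 = 1945
60+: 10400 * 0.937 + 10650 * 0.684 = 9745 + 7285 = 17030
Net migration: 45–59 + 240 → 2185; 60+ − 412 → 16618
→ [1095, 1579, 1774, 2185, 16618]
Scenario B total after 1 period: 23251
Difference B − A = 23251 − 23103 = 148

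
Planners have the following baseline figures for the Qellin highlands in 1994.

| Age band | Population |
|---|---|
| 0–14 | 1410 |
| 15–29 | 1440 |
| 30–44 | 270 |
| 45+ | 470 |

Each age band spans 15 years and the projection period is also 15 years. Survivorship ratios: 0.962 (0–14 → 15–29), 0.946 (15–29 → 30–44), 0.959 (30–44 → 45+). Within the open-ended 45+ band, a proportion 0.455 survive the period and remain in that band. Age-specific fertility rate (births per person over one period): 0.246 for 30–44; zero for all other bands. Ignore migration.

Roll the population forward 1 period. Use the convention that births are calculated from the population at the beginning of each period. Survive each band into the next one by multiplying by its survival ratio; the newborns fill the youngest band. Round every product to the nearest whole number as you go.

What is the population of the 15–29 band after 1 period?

1356

Period 1.
Births: 270 * 0.246 = 66
15–29: 1410 * 0.962 = 1356
30–44: 1440 * 0.946 = 1362
45+: 270 * 0.959 + 470 * 0.455 = 259 + 214 = 473
Population now: 0–14=66, 15–29=1356, 30–44=1362, 45+=473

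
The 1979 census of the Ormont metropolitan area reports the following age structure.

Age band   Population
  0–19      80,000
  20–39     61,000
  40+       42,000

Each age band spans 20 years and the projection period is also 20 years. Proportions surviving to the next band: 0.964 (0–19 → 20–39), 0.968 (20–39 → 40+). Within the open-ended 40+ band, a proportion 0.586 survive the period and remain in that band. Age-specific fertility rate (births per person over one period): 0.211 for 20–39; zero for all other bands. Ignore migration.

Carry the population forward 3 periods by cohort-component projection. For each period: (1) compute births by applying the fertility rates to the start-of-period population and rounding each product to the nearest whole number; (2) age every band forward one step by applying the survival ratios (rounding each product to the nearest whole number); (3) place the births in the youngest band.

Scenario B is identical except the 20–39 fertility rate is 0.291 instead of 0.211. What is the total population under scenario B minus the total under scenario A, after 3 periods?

(Bands numbered youngest = 1 to oldest = 3.)
Period 1.
Births: 61000 × 0.211 = 12871
Band 2: 80000 × 0.964 = 77120
Band 3: 61000 × 0.968 + 42000 × 0.586 = 59048 + 24612 = 83660
Population now: 0–19=12871, 20–39=77120, 40+=83660
Period 2.
Births: 77120 × 0.211 = 16272
Band 2: 12871 × 0.964 = 12408
Band 3: 77120 × 0.968 + 83660 × 0.586 = 74652 + 49025 = 123677
Population now: 0–19=16272, 20–39=12408, 40+=123677
Period 3.
Births: 12408 × 0.211 = 2618
Band 2: 16272 × 0.964 = 15686
Band 3: 12408 × 0.968 + 123677 × 0.586 = 12011 + 72475 = 84486
Population now: 0–19=2618, 20–39=15686, 40+=84486
Scenario A total after 3 periods: 102790
Scenario B projection —
Period 1.
Births: 61000 × 0.291 = 17751
Band 2: 80000 × 0.964 = 77120
Band 3: 61000 × 0.968 + 42000 × 0.586 = 59048 + 24612 = 83660
Population now: 0–19=17751, 20–39=77120, 40+=83660
Period 2.
Births: 77120 × 0.291 = 22442
Band 2: 17751 × 0.964 = 17112
Band 3: 77120 × 0.968 + 83660 × 0.586 = 74652 + 49025 = 123677
Population now: 0–19=22442, 20–39=17112, 40+=123677
Period 3.
Births: 17112 × 0.291 = 4980
Band 2: 22442 × 0.964 = 21634
Band 3: 17112 × 0.968 + 123677 × 0.586 = 16564 + 72475 = 89039
Population now: 0–19=4980, 20–39=21634, 40+=89039
Scenario B total after 3 periods: 115653
Difference B − A = 115653 − 102790 = 12863

12863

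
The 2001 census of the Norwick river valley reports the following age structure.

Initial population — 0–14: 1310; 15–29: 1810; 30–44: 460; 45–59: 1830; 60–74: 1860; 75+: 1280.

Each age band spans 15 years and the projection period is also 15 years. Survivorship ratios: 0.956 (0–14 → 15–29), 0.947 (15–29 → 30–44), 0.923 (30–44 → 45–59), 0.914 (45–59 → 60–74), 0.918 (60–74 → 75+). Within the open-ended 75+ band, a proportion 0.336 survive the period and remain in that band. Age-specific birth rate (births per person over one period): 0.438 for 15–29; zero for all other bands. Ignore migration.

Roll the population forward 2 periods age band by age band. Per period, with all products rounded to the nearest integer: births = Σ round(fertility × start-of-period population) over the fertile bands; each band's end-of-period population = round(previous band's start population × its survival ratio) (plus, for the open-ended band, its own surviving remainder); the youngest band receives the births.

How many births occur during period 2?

548

Period 1.
Births: 1810 × 0.438 = 793
15–29: 1310 × 0.956 = 1252
30–44: 1810 × 0.947 = 1714
45–59: 460 × 0.923 = 425
60–74: 1830 × 0.914 = 1673
75+: 1860 × 0.918 + 1280 × 0.336 = 1707 + 430 = 2137
Population now: 0–14=793, 15–29=1252, 30–44=1714, 45–59=425, 60–74=1673, 75+=2137
Period 2.
Births: 1252 × 0.438 = 548
15–29: 793 × 0.956 = 758
30–44: 1252 × 0.947 = 1186
45–59: 1714 × 0.923 = 1582
60–74: 425 × 0.914 = 388
75+: 1673 × 0.918 + 2137 × 0.336 = 1536 + 718 = 2254
Population now: 0–14=548, 15–29=758, 30–44=1186, 45–59=1582, 60–74=388, 75+=2254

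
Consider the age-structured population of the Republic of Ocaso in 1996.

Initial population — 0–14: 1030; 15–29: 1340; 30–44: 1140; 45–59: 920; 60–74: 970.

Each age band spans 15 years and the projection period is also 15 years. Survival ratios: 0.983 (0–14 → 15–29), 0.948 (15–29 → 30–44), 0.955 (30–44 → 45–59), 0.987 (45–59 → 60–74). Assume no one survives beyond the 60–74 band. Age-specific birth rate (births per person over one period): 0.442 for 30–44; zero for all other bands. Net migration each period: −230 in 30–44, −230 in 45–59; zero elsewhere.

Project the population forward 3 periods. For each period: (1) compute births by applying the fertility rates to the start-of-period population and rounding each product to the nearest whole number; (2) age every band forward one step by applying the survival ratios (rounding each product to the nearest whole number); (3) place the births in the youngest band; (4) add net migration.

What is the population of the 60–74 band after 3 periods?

753

Period 1.
Births: 1140 * 0.442 = 504
15–29: 1030 * 0.983 = 1012
30–44: 1340 * 0.948 = 1270
45–59: 1140 * 0.955 = 1089
60–74: 920 * 0.987 = 908
Net migration: 30–44 − 230 → 1040; 45–59 − 230 → 859
→ [504, 1012, 1040, 859, 908]
Period 2.
Births: 1040 * 0.442 = 460
15–29: 504 * 0.983 = 495
30–44: 1012 * 0.948 = 959
45–59: 1040 * 0.955 = 993
60–74: 859 * 0.987 = 848
Net migration: 30–44 − 230 → 729; 45–59 − 230 → 763
→ [460, 495, 729, 763, 848]
Period 3.
Births: 729 * 0.442 = 322
15–29: 460 * 0.983 = 452
30–44: 495 * 0.948 = 469
45–59: 729 * 0.955 = 696
60–74: 763 * 0.987 = 753
Net migration: 30–44 − 230 → 239; 45–59 − 230 → 466
→ [322, 452, 239, 466, 753]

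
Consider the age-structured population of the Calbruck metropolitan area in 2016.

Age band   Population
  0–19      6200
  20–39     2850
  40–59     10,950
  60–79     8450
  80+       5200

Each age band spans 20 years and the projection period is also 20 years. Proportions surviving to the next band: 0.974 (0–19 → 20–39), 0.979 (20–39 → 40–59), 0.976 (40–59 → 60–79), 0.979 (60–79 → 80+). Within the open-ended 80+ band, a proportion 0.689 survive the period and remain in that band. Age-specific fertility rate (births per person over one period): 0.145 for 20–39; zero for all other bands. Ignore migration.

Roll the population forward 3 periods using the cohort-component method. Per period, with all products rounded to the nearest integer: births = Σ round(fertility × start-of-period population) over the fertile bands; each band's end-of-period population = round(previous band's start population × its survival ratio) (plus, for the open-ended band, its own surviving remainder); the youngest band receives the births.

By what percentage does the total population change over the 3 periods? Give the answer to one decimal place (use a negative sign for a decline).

-32.9

Call the groups 1 to 5, youngest first.
Period 1:
Births: 2850 × 0.145 = 413
Group 2: 6200 × 0.974 = 6039
Group 3: 2850 × 0.979 = 2790
Group 4: 10950 × 0.976 = 10687
Group 5: 8450 × 0.979 + 5200 × 0.689 = 8273 + 3583 = 11856
End of period: [413, 6039, 2790, 10687, 11856]
Period 2:
Births: 6039 × 0.145 = 876
Group 2: 413 × 0.974 = 402
Group 3: 6039 × 0.979 = 5912
Group 4: 2790 × 0.976 = 2723
Group 5: 10687 × 0.979 + 11856 × 0.689 = 10463 + 8169 = 18632
End of period: [876, 402, 5912, 2723, 18632]
Period 3:
Births: 402 × 0.145 = 58
Group 2: 876 × 0.974 = 853
Group 3: 402 × 0.979 = 394
Group 4: 5912 × 0.976 = 5770
Group 5: 2723 × 0.979 + 18632 × 0.689 = 2666 + 12837 = 15503
End of period: [58, 853, 394, 5770, 15503]
Total: 33650 → 22578; change = -11072; percentage change = -32.9%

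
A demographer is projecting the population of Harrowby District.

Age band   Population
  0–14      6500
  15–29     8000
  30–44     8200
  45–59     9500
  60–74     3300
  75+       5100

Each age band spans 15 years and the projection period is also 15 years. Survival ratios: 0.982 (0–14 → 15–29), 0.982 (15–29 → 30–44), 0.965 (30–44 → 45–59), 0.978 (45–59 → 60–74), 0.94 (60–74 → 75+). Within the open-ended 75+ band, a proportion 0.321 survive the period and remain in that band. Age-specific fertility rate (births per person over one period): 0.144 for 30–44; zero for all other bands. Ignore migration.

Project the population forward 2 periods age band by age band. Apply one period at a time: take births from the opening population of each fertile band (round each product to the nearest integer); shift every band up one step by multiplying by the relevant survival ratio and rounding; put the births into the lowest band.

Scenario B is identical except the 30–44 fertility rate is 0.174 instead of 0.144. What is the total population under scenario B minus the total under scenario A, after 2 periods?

477

[period 1]
Births: 8200 * 0.144 = 1181
15–29: 6500 * 0.982 = 6383
30–44: 8000 * 0.982 = 7856
45–59: 8200 * 0.965 = 7913
60–74: 9500 * 0.978 = 9291
75+: 3300 * 0.94 + 5100 * 0.321 = 3102 + 1637 = 4739
End of period: [1181, 6383, 7856, 7913, 9291, 4739]
[period 2]
Births: 7856 * 0.144 = 1131
15–29: 1181 * 0.982 = 1160
30–44: 6383 * 0.982 = 6268
45–59: 7856 * 0.965 = 7581
60–74: 7913 * 0.978 = 7739
75+: 9291 * 0.94 + 4739 * 0.321 = 8734 + 1521 = 10255
End of period: [1131, 1160, 6268, 7581, 7739, 10255]
Scenario A total after 2 periods: 34134
Scenario B projection —
[period 1]
Births: 8200 * 0.174 = 1427
15–29: 6500 * 0.982 = 6383
30–44: 8000 * 0.982 = 7856
45–59: 8200 * 0.965 = 7913
60–74: 9500 * 0.978 = 9291
75+: 3300 * 0.94 + 5100 * 0.321 = 3102 + 1637 = 4739
End of period: [1427, 6383, 7856, 7913, 9291, 4739]
[period 2]
Births: 7856 * 0.174 = 1367
15–29: 1427 * 0.982 = 1401
30–44: 6383 * 0.982 = 6268
45–59: 7856 * 0.965 = 7581
60–74: 7913 * 0.978 = 7739
75+: 9291 * 0.94 + 4739 * 0.321 = 8734 + 1521 = 10255
End of period: [1367, 1401, 6268, 7581, 7739, 10255]
Scenario B total after 2 periods: 34611
Difference B − A = 34611 − 34134 = 477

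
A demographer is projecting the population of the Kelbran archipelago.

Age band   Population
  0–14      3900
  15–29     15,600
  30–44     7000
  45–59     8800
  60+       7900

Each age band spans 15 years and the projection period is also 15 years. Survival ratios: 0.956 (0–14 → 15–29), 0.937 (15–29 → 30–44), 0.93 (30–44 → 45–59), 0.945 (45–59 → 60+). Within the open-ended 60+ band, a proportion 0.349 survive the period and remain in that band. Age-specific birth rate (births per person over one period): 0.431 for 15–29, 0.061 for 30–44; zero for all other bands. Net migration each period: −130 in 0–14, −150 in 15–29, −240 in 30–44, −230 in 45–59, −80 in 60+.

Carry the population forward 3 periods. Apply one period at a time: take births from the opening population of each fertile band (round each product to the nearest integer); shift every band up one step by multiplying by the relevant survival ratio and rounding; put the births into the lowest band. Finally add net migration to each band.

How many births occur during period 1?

Numbering the groups 1..5 from youngest to oldest:
Period 1.
Births: 15600 × 0.431 = 6724 ; 7000 × 0.061 = 427 → 7151
Group 2: 3900 × 0.956 = 3728
Group 3: 15600 × 0.937 = 14617
Group 4: 7000 × 0.93 = 6510
Group 5: 8800 × 0.945 + 7900 × 0.349 = 8316 + 2757 = 11073
Net migration: Group 1 − 130 → 7021; Group 2 − 150 → 3578; Group 3 − 240 → 14377; Group 4 − 230 → 6280; Group 5 − 80 → 10993
→ [7021, 3578, 14377, 6280, 10993]

7151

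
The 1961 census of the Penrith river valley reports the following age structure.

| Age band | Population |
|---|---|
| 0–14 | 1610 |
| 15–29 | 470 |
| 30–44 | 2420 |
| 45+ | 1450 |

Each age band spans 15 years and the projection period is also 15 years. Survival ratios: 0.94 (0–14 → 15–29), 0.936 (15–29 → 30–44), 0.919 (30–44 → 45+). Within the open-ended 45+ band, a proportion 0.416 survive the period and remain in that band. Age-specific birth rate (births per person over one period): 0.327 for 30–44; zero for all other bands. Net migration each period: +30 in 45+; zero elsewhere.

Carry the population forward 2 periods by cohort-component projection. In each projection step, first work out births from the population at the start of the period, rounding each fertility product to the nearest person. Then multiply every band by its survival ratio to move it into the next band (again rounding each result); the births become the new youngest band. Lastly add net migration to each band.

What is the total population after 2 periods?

3927

Let group 1 be 0–14 through group 4 = 45+.
— Period 1 —
Births: 2420 * 0.327 = 791
Group 2: 1610 * 0.94 = 1513
Group 3: 470 * 0.936 = 440
Group 4: 2420 * 0.919 + 1450 * 0.416 = 2224 + 603 = 2827
Net migration: Group 4 + 30 → 2857
End of period: [791, 1513, 440, 2857]
— Period 2 —
Births: 440 * 0.327 = 144
Group 2: 791 * 0.94 = 744
Group 3: 1513 * 0.936 = 1416
Group 4: 440 * 0.919 + 2857 * 0.416 = 404 + 1189 = 1593
Net migration: Group 4 + 30 → 1623
End of period: [144, 744, 1416, 1623]
Total after period 2: 144 + 744 + 1416 + 1623 = 3927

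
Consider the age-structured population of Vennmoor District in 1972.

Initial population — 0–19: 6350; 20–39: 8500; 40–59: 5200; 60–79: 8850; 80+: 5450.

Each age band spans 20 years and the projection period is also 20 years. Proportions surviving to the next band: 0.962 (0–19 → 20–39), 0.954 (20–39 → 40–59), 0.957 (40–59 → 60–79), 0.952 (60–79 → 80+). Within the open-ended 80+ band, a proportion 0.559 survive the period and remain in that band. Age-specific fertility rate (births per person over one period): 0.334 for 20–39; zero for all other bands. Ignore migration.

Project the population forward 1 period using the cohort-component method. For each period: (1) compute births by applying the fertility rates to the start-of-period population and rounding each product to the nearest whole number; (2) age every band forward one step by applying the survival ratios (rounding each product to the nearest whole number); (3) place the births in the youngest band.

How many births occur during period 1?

2839

(Groups numbered youngest = 1 to oldest = 5.)
[period 1]
Births: 8500 × 0.334 = 2839
Group 2: 6350 × 0.962 = 6109
Group 3: 8500 × 0.954 = 8109
Group 4: 5200 × 0.957 = 4976
Group 5: 8850 × 0.952 + 5450 × 0.559 = 8425 + 3047 = 11472
Population now: 0–19=2839, 20–39=6109, 40–59=8109, 60–79=4976, 80+=11472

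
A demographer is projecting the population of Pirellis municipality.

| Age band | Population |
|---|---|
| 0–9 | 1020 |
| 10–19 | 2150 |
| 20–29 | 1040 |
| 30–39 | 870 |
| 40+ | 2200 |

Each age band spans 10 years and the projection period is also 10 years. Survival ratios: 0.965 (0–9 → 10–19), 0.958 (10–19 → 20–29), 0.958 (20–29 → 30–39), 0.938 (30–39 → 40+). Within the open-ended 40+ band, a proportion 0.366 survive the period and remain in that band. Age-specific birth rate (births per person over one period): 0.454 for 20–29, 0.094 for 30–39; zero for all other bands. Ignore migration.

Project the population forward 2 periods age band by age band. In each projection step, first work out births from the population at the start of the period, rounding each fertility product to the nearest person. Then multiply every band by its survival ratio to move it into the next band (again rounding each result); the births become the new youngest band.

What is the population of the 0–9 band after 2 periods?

Call the bands 1 to 5, youngest first.
— Period 1 —
Births: 1040 * 0.454 = 472  |  870 * 0.094 = 82 — total 554
Band 2: 1020 * 0.965 = 984
Band 3: 2150 * 0.958 = 2060
Band 4: 1040 * 0.958 = 996
Band 5: 870 * 0.938 + 2200 * 0.366 = 816 + 805 = 1621
→ [554, 984, 2060, 996, 1621]
— Period 2 —
Births: 2060 * 0.454 = 935  |  996 * 0.094 = 94 — total 1029
Band 2: 554 * 0.965 = 535
Band 3: 984 * 0.958 = 943
Band 4: 2060 * 0.958 = 1973
Band 5: 996 * 0.938 + 1621 * 0.366 = 934 + 593 = 1527
→ [1029, 535, 943, 1973, 1527]

1029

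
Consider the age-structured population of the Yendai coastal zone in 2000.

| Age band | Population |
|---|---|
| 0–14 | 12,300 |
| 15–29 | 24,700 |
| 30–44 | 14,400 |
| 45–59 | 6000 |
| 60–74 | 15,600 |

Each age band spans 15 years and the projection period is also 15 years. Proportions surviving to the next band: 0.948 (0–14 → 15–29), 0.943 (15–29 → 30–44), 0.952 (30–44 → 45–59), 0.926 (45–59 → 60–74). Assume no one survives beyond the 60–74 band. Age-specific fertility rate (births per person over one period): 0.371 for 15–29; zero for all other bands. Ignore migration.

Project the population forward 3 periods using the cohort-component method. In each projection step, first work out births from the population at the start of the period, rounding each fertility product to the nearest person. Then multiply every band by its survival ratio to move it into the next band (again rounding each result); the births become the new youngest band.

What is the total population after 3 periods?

— Period 1 —
Births: 24700 * 0.371 = 9164
15–29: 12300 * 0.948 = 11660
30–44: 24700 * 0.943 = 23292
45–59: 14400 * 0.952 = 13709
60–74: 6000 * 0.926 = 5556
→ [9164, 11660, 23292, 13709, 5556]
— Period 2 —
Births: 11660 * 0.371 = 4326
15–29: 9164 * 0.948 = 8687
30–44: 11660 * 0.943 = 10995
45–59: 23292 * 0.952 = 22174
60–74: 13709 * 0.926 = 12695
→ [4326, 8687, 10995, 22174, 12695]
— Period 3 —
Births: 8687 * 0.371 = 3223
15–29: 4326 * 0.948 = 4101
30–44: 8687 * 0.943 = 8192
45–59: 10995 * 0.952 = 10467
60–74: 22174 * 0.926 = 20533
→ [3223, 4101, 8192, 10467, 20533]
Total after period 3: 3223 + 4101 + 8192 + 10467 + 20533 = 46516

46516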